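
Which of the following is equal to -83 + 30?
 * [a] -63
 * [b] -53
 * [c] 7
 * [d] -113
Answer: b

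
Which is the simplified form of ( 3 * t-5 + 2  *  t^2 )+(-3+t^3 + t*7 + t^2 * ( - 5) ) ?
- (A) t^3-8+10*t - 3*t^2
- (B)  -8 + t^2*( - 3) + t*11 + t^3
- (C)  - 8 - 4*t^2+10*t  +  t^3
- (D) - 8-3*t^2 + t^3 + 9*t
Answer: A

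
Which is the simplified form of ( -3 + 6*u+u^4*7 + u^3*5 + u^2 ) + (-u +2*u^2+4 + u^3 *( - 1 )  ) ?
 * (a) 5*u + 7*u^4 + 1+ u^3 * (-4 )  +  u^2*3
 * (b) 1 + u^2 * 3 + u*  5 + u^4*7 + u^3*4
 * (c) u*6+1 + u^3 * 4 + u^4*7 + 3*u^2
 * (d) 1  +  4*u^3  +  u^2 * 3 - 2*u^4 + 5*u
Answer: b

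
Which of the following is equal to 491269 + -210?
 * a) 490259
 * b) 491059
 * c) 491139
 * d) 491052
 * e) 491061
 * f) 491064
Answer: b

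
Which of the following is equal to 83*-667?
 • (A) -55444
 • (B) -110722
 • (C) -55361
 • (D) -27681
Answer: C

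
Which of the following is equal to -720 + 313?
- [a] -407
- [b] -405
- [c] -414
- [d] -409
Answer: a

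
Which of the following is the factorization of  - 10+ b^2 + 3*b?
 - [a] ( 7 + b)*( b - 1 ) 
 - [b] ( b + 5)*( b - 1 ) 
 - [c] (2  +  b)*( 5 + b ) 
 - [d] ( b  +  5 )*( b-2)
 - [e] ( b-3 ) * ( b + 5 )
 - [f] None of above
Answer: d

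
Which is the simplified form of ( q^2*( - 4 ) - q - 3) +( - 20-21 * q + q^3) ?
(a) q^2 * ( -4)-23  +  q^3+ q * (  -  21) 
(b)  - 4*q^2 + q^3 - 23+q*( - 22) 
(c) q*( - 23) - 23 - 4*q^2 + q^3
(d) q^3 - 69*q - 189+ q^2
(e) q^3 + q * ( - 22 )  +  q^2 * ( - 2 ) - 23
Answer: b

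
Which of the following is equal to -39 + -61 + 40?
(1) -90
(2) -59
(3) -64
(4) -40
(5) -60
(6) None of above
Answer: 5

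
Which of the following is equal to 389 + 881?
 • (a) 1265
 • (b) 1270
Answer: b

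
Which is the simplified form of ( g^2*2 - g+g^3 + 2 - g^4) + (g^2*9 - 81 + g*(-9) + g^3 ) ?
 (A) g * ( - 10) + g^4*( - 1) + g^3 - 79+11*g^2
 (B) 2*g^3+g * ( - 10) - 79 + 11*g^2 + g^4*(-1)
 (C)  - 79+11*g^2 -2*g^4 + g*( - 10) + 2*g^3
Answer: B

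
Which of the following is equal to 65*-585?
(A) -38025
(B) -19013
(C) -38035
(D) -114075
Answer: A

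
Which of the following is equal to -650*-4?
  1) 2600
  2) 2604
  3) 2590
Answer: 1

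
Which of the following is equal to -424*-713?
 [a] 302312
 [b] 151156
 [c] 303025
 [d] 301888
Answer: a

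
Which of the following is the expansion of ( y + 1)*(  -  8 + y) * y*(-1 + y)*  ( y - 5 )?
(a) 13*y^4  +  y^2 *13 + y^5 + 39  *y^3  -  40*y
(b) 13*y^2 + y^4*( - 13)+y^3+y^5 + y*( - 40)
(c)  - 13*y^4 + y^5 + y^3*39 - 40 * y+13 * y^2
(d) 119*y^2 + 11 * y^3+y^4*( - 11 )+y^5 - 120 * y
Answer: c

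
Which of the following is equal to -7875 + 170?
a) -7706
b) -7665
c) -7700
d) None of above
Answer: d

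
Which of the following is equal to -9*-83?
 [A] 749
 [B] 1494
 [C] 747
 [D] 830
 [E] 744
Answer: C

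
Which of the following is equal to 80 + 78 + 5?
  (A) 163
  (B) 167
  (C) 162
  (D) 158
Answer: A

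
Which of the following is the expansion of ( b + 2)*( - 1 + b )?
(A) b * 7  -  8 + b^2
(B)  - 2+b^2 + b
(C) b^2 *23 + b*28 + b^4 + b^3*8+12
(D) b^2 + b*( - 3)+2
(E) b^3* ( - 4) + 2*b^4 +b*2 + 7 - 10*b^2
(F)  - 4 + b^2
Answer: B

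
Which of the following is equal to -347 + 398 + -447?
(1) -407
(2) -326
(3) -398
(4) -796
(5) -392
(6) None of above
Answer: 6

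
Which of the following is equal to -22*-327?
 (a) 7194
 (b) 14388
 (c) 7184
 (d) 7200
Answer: a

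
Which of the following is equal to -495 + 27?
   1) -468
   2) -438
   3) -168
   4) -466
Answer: 1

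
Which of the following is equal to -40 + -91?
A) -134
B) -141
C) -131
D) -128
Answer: C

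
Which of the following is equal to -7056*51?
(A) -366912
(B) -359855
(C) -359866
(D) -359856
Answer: D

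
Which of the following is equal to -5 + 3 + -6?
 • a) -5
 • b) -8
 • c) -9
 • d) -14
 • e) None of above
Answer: b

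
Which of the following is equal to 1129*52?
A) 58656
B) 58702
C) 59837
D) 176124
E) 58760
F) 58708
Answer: F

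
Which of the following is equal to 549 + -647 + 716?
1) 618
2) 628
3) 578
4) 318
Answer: 1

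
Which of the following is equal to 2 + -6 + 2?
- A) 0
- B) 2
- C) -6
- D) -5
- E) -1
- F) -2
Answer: F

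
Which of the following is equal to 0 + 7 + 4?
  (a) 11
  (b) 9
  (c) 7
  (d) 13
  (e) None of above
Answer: a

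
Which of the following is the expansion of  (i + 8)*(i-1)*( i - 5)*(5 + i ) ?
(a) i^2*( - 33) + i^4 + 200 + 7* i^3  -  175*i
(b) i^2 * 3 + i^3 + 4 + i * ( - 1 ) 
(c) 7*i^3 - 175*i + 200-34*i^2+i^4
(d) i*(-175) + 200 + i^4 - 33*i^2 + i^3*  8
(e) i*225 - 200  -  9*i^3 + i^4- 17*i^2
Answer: a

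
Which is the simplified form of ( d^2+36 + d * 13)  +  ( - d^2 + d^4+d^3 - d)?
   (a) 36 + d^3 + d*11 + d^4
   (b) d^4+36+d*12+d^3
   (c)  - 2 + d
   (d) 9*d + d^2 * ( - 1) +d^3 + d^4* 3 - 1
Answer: b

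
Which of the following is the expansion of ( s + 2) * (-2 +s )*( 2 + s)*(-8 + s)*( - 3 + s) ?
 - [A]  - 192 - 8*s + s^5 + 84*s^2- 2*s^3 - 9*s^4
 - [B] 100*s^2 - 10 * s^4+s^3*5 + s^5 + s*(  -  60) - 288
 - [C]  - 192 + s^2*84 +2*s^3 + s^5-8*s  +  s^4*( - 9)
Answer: A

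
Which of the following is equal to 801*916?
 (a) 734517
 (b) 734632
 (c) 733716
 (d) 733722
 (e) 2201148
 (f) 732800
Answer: c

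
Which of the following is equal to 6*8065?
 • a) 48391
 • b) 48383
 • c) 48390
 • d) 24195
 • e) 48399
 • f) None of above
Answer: c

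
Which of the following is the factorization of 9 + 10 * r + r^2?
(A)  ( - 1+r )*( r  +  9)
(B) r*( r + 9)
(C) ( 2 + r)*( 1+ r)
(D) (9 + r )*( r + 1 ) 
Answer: D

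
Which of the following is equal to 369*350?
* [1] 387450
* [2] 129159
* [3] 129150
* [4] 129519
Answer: 3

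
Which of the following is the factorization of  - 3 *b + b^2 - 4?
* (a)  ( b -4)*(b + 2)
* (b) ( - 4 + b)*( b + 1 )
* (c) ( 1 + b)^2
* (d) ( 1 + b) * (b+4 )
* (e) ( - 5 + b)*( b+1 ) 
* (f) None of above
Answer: b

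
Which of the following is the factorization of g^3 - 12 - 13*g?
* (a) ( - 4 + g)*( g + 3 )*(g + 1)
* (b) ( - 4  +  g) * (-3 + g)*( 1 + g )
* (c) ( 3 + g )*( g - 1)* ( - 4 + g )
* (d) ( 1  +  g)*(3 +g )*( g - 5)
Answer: a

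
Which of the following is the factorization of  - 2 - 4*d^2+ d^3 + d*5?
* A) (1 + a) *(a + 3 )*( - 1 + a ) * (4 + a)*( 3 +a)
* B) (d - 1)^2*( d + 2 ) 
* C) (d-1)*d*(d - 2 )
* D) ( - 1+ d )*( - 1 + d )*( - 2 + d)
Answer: D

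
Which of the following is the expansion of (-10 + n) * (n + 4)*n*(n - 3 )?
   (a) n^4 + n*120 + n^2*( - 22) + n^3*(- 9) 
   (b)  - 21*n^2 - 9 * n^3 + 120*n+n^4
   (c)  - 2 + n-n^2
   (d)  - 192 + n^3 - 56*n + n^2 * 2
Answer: a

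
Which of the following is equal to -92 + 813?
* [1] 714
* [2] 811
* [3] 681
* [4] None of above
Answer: 4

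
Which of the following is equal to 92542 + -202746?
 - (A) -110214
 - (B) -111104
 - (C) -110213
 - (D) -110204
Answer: D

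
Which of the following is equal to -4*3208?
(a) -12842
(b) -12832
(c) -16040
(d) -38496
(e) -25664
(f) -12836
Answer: b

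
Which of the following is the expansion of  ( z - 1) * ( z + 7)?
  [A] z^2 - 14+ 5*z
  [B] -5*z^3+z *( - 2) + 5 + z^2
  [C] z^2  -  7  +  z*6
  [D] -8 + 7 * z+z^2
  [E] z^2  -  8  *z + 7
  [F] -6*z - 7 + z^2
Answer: C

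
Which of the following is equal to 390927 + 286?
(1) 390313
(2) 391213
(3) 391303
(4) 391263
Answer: 2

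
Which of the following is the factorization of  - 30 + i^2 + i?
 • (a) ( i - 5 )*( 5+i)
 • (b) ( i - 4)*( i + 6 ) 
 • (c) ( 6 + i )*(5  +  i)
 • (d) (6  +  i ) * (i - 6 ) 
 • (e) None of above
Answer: e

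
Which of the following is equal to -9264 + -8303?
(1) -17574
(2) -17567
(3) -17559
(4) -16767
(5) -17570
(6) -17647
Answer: 2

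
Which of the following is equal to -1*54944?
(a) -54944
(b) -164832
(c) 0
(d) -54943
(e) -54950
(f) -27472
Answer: a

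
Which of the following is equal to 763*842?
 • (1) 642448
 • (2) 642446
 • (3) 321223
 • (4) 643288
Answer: 2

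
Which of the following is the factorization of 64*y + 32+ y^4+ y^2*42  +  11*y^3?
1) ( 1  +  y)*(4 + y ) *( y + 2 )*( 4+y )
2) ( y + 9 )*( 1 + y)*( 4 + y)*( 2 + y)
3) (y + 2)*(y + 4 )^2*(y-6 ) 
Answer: 1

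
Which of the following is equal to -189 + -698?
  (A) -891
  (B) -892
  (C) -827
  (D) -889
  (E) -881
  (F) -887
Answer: F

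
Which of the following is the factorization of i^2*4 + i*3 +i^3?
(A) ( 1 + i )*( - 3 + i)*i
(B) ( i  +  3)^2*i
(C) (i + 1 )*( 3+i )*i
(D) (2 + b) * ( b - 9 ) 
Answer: C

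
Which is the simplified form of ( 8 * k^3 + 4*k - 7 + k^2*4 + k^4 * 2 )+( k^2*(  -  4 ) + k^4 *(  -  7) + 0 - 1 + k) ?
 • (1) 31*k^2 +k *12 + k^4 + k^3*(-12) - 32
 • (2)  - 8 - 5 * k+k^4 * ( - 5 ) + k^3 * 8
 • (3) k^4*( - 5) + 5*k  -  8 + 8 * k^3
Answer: 3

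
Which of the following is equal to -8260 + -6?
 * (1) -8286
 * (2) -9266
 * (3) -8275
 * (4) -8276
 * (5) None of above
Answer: 5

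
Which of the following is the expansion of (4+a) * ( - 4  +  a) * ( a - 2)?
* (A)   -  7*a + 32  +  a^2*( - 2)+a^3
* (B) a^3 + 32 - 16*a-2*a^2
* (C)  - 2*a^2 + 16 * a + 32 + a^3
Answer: B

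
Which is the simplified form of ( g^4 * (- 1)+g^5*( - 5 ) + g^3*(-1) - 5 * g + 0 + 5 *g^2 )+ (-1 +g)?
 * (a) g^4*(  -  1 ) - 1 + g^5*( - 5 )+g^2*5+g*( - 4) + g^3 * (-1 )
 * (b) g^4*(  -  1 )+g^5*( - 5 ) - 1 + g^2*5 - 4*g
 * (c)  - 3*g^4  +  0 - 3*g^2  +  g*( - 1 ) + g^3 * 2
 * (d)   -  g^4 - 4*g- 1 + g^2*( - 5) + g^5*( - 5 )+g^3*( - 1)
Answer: a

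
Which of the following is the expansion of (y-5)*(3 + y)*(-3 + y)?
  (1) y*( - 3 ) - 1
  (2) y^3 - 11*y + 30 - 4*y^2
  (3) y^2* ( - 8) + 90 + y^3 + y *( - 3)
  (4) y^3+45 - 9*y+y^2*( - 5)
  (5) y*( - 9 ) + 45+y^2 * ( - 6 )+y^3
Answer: 4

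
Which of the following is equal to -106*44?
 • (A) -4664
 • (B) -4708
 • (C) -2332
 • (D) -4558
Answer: A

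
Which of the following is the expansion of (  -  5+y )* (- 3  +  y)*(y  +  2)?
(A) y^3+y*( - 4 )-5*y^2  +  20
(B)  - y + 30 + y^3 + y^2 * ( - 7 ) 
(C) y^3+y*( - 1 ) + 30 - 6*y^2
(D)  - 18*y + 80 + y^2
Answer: C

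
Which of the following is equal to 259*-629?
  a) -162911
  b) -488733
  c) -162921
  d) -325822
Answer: a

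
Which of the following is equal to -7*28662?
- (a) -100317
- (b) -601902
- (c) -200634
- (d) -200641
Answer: c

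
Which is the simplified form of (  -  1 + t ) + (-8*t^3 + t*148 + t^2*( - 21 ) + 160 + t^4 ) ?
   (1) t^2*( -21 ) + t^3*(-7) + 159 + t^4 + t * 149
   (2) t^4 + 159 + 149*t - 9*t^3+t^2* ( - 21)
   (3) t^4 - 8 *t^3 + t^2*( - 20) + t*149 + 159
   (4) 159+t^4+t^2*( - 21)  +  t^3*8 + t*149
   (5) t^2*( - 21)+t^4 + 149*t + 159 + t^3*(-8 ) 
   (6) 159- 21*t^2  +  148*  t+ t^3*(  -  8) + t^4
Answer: 5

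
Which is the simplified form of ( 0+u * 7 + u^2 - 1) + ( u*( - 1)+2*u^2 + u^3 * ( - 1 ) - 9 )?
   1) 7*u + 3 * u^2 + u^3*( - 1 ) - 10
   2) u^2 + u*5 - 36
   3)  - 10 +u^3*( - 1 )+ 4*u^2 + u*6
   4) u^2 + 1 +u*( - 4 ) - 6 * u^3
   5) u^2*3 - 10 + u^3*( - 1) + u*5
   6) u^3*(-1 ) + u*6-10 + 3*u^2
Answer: 6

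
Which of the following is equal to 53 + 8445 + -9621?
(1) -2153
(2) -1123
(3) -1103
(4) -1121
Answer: 2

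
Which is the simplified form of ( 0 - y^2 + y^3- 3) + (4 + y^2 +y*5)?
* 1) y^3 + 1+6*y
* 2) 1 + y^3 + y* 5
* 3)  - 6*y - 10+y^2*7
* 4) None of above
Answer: 2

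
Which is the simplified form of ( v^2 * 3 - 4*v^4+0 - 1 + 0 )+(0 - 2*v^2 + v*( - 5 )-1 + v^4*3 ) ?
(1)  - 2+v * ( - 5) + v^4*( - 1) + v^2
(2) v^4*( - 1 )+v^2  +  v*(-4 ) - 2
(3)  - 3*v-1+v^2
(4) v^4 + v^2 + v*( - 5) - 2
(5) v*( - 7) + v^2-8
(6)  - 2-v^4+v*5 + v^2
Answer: 1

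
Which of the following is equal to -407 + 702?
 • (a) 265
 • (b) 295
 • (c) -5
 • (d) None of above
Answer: b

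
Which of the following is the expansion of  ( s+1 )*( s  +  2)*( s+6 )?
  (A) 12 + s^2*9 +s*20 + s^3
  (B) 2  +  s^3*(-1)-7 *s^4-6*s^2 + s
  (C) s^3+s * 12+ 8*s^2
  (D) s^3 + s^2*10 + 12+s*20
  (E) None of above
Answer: A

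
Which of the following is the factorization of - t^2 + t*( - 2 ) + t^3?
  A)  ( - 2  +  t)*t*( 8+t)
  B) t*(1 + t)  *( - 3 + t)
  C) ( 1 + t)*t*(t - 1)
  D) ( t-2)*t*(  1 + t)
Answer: D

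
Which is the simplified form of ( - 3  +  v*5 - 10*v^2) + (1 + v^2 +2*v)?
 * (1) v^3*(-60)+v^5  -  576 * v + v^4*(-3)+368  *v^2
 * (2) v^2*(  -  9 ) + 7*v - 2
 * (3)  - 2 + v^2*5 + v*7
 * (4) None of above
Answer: 2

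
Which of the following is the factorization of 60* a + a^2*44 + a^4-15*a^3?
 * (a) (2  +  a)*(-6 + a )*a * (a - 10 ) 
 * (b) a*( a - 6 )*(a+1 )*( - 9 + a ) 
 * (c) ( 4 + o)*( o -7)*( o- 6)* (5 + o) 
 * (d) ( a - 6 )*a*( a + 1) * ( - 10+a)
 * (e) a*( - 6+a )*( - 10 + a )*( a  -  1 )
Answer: d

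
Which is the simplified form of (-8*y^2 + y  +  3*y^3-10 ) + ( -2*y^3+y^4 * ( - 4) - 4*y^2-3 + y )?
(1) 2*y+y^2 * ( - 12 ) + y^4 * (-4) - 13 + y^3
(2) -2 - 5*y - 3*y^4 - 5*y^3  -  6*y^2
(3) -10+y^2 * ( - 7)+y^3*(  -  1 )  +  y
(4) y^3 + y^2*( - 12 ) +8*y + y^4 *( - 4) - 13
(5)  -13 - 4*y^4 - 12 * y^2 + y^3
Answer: 1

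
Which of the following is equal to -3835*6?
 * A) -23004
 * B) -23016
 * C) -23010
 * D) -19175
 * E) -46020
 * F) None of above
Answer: C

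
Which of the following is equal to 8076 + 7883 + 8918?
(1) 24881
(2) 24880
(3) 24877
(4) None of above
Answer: 3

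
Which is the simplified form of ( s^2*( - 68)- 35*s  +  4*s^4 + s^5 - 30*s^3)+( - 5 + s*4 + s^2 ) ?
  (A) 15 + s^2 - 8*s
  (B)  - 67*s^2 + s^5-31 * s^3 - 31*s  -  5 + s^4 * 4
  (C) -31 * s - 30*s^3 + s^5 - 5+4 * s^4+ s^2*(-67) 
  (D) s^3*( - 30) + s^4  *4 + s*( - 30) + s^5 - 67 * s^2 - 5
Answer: C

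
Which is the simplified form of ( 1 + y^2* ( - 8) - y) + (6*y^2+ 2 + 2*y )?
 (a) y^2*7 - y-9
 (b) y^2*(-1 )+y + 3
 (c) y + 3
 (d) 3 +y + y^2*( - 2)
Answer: d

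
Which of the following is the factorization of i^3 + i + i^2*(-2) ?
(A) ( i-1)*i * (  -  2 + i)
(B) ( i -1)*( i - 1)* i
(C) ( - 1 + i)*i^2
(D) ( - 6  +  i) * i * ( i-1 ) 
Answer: B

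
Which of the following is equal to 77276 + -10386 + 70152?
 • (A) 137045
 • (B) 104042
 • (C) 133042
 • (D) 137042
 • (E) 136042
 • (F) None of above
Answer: D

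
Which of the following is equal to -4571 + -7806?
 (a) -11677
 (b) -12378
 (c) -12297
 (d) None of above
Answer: d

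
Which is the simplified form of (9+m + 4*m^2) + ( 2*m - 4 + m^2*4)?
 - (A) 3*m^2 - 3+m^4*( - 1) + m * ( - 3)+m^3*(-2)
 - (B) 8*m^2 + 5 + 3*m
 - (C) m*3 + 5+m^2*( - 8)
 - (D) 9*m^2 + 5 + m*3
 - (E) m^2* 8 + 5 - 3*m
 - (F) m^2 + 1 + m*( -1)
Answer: B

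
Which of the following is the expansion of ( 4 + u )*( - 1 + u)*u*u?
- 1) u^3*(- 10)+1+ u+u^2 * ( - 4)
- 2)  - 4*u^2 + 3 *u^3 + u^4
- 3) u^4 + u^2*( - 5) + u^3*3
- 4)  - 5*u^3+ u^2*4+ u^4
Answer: 2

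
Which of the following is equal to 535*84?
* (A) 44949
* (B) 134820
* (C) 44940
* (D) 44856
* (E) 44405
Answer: C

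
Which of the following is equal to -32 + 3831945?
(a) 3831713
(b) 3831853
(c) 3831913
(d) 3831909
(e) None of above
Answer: c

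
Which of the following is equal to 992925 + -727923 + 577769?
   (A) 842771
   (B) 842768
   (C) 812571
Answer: A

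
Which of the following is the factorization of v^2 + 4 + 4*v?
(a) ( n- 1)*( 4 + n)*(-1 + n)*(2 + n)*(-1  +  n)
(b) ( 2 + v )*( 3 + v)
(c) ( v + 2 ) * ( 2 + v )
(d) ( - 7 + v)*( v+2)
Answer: c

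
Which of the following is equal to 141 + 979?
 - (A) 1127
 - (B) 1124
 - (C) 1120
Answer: C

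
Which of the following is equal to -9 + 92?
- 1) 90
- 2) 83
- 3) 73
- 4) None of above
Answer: 2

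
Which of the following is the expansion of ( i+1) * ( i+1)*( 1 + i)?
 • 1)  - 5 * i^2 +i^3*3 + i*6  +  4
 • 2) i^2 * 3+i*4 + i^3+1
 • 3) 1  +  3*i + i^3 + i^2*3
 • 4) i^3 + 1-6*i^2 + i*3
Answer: 3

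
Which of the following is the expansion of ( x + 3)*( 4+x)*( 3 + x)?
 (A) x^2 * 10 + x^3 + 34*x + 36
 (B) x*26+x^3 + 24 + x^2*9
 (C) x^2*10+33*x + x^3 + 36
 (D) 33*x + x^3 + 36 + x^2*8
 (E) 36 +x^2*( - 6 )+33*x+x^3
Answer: C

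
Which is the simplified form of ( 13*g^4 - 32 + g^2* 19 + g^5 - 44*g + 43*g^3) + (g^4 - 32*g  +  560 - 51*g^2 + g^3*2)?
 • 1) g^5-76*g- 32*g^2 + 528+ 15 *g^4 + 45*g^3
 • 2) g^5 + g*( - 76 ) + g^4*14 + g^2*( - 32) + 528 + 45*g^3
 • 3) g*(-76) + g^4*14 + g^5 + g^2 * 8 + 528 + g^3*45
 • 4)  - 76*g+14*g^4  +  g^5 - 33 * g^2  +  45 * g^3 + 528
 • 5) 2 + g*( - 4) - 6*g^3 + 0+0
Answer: 2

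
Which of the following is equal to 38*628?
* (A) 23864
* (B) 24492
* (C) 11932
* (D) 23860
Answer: A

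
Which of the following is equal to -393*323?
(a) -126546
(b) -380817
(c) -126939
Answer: c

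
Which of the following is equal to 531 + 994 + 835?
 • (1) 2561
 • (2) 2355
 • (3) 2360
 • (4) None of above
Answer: 3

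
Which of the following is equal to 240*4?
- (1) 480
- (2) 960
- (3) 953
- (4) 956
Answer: 2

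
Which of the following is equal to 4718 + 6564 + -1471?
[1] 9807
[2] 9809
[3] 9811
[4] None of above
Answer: 3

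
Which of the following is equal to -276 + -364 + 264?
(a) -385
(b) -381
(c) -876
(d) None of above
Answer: d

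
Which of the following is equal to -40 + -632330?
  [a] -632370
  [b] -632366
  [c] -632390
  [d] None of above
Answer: a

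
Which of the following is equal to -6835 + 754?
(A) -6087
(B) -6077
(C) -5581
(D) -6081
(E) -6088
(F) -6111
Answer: D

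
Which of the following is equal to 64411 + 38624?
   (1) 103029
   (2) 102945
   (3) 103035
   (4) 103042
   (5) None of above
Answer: 3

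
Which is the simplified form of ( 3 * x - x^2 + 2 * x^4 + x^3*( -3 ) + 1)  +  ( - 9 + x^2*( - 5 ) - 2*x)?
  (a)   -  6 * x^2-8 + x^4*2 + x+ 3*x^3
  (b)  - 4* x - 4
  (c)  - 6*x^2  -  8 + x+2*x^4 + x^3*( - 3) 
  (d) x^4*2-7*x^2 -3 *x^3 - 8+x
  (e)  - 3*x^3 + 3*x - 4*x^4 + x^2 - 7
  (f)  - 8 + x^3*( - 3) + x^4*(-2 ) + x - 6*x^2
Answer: c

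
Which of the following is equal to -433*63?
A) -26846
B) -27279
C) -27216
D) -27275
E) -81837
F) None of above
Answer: B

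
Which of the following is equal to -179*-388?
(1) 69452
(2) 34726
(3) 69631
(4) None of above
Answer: 1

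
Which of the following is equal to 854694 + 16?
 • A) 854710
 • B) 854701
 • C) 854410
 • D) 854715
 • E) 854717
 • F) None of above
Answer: A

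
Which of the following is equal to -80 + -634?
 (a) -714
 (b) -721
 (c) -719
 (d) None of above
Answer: a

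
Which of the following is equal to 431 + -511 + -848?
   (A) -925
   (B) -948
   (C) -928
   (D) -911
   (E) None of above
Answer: C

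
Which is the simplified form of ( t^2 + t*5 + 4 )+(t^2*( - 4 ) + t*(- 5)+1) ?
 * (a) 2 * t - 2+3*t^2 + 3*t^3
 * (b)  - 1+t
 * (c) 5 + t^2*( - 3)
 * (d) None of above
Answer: c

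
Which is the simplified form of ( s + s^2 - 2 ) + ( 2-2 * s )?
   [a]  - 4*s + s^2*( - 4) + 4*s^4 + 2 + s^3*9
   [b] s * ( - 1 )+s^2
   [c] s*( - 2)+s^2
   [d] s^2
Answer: b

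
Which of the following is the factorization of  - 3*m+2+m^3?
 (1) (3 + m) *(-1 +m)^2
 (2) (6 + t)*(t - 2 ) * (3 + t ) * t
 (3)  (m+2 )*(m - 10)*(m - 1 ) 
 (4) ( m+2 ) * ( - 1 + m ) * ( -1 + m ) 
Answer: 4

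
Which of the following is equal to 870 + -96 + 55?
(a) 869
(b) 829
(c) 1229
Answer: b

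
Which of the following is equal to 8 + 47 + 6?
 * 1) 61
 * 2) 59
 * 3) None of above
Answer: 1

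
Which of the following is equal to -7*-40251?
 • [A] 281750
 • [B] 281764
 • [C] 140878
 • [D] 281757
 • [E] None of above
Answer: D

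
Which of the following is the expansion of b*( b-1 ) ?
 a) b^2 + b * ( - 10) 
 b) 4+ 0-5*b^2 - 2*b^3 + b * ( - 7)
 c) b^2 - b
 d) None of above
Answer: c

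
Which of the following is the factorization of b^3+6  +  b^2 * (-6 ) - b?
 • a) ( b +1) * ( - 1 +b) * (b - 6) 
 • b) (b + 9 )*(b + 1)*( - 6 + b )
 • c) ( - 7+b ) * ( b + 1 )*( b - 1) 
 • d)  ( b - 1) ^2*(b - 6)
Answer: a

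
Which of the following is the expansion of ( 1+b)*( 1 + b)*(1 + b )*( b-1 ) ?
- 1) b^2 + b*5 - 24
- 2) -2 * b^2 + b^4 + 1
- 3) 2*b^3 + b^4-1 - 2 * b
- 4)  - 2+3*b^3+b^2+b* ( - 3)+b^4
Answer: 3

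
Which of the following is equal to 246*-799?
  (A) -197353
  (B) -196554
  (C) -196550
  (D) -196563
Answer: B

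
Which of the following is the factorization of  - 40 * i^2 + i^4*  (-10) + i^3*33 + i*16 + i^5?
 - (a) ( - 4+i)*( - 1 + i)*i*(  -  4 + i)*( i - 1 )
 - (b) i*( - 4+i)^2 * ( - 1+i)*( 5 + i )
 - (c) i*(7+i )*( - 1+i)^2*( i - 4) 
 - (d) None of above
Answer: a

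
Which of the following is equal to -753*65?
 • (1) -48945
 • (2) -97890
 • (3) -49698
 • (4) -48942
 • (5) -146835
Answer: 1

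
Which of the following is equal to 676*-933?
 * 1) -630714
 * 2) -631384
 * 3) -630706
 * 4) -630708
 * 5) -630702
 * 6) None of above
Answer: 4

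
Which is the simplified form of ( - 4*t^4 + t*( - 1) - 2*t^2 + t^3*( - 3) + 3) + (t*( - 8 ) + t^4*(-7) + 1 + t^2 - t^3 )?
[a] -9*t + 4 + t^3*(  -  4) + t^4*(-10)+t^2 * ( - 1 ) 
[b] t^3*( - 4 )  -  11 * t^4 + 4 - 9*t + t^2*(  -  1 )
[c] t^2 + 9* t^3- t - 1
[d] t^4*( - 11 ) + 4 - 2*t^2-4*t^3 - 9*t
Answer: b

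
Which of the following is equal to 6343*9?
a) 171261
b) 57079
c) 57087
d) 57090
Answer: c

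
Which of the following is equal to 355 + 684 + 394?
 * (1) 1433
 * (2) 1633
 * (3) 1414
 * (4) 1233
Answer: 1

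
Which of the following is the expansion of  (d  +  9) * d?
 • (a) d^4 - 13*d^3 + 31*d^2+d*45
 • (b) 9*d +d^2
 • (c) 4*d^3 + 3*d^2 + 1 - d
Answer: b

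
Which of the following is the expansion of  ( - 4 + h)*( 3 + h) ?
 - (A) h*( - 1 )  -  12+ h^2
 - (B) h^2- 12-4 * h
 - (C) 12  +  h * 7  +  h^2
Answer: A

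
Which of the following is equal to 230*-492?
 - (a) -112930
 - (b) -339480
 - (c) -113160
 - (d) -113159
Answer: c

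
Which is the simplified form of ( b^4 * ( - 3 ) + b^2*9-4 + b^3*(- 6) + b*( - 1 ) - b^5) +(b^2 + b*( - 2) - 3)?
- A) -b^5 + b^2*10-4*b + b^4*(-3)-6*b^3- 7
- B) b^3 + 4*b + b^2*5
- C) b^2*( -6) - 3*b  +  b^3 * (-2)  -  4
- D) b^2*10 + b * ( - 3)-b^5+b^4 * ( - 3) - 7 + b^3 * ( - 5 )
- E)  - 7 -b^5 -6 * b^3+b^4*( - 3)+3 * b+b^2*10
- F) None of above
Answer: F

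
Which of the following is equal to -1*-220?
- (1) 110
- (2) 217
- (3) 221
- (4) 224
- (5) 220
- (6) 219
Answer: 5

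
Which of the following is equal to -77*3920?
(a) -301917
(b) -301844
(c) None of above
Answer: c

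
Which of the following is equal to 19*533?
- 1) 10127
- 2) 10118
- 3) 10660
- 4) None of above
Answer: 1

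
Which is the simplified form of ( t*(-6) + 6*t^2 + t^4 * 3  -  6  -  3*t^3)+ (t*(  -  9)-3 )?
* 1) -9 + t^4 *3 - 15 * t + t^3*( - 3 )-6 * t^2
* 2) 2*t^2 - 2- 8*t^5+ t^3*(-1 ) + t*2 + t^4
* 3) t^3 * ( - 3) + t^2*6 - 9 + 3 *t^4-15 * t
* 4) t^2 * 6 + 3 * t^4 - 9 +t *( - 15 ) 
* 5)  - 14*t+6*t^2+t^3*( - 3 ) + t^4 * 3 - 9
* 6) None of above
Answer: 3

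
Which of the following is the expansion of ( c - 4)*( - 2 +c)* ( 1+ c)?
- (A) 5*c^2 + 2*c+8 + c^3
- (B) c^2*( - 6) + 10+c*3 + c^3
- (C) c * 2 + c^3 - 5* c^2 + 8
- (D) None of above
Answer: C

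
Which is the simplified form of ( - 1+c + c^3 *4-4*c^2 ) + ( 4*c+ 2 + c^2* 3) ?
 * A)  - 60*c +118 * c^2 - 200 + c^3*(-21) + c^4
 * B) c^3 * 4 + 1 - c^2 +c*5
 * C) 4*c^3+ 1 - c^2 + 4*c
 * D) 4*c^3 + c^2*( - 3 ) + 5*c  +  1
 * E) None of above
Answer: B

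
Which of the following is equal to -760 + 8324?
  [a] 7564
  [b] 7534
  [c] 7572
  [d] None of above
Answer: a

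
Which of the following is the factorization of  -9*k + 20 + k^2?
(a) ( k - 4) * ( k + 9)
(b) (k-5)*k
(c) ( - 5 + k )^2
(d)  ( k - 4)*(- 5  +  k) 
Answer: d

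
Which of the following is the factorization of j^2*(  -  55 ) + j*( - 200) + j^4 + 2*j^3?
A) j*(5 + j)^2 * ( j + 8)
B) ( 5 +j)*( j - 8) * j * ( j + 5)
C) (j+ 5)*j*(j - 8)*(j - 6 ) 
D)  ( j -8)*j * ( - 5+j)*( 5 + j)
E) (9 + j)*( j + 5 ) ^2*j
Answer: B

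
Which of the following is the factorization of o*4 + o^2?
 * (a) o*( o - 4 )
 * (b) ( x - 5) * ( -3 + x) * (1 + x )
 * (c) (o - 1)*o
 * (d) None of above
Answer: d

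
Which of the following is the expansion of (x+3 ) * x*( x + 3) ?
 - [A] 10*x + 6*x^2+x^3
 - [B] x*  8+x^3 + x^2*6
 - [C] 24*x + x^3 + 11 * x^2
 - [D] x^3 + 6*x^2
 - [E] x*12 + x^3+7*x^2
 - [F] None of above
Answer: F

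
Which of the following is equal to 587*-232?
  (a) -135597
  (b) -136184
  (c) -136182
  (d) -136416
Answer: b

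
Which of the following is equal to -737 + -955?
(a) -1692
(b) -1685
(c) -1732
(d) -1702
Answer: a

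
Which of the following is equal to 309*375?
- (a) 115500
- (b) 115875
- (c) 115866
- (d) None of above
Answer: b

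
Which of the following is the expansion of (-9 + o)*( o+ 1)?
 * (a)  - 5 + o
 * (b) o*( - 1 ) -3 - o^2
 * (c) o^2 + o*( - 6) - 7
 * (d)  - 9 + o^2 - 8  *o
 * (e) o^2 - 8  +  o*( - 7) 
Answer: d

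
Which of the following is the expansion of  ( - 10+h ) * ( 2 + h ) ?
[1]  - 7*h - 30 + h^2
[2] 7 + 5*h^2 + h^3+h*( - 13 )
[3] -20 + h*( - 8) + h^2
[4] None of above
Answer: 3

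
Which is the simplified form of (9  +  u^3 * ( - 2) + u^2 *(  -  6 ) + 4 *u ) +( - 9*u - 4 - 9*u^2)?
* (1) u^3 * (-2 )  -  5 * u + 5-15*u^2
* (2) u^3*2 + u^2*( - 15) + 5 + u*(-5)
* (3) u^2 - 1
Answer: 1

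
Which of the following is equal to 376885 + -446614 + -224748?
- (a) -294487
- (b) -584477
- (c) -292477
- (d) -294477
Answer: d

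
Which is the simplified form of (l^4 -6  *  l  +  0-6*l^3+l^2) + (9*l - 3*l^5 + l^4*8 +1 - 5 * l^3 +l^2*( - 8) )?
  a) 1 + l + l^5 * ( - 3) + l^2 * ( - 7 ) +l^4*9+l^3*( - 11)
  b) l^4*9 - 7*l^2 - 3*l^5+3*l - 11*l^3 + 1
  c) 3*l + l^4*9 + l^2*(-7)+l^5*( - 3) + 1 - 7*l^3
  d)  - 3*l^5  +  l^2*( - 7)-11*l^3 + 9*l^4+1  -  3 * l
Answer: b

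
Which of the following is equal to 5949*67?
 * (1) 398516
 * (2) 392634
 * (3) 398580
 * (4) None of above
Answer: 4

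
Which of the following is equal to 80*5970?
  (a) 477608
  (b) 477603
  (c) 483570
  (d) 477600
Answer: d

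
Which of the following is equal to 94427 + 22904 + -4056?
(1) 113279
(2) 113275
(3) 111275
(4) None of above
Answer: 2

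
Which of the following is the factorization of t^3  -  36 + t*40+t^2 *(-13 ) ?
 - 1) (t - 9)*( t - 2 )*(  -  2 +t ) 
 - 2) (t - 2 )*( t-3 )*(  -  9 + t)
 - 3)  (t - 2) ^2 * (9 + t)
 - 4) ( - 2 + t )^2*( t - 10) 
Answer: 1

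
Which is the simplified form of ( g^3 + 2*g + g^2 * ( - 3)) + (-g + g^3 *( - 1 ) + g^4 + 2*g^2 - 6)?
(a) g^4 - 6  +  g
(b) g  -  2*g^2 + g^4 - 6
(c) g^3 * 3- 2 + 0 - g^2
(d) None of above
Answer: d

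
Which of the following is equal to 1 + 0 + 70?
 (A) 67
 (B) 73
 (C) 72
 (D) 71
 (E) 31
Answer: D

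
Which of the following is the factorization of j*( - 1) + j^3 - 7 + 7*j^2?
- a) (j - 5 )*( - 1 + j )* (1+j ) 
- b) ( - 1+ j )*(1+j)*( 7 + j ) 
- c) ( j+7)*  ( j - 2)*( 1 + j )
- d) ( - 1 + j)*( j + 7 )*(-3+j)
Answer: b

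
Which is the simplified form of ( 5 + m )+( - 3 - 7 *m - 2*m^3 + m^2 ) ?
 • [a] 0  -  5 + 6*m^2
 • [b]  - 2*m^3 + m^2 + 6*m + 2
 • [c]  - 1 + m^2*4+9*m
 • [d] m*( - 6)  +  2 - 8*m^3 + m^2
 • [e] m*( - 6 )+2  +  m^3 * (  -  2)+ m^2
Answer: e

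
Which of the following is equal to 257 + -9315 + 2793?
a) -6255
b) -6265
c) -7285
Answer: b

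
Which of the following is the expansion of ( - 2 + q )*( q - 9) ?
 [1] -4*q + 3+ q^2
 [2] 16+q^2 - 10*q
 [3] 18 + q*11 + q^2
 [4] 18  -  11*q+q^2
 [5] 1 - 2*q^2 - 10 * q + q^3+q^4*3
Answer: 4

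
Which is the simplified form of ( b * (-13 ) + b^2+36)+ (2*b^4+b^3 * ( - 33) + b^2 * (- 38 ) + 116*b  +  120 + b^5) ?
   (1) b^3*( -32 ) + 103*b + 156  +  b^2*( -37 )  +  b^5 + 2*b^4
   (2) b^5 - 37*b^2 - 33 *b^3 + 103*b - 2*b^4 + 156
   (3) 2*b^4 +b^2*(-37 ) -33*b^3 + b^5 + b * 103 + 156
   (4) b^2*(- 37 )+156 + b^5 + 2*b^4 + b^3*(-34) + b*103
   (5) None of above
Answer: 3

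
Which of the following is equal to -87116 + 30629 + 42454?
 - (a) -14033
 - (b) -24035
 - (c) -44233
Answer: a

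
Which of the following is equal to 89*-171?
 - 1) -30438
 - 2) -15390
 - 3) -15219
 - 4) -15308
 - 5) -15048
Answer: 3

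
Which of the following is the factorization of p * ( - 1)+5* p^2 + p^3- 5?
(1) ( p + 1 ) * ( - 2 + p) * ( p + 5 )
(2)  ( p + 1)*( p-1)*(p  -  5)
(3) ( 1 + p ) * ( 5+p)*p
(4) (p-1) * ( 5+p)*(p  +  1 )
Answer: 4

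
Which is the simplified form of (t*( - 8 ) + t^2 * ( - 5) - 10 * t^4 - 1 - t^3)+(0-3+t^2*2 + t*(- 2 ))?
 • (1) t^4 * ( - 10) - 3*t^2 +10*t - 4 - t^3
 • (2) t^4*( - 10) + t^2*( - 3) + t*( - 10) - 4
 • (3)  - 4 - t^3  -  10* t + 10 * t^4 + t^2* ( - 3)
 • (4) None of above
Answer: 4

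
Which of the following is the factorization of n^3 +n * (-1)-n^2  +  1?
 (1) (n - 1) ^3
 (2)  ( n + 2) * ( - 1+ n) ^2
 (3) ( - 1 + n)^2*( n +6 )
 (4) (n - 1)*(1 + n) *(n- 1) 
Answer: 4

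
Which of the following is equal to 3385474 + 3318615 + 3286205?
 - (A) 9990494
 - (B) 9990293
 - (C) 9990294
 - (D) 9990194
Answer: C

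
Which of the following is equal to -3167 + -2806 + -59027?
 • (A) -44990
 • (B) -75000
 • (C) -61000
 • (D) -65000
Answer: D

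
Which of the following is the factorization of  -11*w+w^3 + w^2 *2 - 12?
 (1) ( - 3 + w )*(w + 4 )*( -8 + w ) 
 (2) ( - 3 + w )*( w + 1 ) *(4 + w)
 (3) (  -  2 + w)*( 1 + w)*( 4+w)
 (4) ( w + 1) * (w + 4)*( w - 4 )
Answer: 2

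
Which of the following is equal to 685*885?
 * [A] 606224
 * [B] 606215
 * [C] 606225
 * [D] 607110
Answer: C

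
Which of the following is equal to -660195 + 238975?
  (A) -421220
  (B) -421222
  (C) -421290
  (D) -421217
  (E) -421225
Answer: A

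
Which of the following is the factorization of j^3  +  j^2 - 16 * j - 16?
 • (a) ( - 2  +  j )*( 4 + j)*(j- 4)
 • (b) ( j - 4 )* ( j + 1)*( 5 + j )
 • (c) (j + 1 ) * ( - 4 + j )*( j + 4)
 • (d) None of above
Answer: c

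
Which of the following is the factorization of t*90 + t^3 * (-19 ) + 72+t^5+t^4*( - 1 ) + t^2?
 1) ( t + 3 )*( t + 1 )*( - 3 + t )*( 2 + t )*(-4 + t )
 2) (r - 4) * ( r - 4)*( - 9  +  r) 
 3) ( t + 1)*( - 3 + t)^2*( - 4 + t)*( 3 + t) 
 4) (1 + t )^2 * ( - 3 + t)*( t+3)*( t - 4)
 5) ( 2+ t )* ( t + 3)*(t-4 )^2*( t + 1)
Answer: 1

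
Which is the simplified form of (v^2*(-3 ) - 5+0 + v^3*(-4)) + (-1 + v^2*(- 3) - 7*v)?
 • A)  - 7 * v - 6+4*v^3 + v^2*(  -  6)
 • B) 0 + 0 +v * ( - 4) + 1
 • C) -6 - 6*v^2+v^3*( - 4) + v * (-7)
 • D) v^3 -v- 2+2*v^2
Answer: C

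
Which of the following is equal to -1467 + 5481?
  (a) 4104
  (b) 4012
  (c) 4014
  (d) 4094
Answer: c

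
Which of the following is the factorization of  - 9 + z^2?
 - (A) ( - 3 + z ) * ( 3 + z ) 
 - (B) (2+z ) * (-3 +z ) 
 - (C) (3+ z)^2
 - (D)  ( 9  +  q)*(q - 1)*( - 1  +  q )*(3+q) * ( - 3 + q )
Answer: A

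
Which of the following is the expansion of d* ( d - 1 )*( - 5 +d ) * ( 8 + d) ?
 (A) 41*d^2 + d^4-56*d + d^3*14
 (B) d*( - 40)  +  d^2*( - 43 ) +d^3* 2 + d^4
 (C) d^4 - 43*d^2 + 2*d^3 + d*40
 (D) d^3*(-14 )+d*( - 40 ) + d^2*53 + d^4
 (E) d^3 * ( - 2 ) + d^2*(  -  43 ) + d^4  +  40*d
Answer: C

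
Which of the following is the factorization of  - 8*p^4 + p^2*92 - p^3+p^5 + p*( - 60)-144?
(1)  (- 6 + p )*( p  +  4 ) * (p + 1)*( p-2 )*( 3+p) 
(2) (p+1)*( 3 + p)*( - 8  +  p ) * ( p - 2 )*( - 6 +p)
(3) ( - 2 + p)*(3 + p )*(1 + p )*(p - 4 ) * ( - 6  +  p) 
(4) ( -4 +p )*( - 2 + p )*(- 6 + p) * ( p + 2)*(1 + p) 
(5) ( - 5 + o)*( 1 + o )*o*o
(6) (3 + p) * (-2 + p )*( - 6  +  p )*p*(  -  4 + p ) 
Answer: 3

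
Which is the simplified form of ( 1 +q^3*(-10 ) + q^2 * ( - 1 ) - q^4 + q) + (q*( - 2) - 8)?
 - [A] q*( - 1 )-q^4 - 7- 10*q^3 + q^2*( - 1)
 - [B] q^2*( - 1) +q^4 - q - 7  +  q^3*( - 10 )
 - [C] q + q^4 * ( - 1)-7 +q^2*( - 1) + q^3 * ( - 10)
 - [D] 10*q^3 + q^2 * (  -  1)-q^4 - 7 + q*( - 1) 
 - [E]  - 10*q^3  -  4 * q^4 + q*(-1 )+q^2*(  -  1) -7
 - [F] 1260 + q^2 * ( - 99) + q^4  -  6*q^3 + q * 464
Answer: A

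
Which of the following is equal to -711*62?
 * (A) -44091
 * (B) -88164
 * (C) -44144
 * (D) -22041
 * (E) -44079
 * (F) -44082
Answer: F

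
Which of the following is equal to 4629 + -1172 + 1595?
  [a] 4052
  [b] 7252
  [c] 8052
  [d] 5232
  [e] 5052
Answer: e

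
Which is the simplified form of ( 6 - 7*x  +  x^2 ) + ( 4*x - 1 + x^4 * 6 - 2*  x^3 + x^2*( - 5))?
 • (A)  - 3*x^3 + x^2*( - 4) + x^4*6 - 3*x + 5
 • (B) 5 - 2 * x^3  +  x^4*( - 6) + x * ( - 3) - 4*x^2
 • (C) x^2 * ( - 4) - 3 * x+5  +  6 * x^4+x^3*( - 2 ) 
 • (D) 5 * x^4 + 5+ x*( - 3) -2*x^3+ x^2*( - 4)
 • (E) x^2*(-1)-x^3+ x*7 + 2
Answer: C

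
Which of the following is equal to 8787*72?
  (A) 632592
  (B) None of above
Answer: B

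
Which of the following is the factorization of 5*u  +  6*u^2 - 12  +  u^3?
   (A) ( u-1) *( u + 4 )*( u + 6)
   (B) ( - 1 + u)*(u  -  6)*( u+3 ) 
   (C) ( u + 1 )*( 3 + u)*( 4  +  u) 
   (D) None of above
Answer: D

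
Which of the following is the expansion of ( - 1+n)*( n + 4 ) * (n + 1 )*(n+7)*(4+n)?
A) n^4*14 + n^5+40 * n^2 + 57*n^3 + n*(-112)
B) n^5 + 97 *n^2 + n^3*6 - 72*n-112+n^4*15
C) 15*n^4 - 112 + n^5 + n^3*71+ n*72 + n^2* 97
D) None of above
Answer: D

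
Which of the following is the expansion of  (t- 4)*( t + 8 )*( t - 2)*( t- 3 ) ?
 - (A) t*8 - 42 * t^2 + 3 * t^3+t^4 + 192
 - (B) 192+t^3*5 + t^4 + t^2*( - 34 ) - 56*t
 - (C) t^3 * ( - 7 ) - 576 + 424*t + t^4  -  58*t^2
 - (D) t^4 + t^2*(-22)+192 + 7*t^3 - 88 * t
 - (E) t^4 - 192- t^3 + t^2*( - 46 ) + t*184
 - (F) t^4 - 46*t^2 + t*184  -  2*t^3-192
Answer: E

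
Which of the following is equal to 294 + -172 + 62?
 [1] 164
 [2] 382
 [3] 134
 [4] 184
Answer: 4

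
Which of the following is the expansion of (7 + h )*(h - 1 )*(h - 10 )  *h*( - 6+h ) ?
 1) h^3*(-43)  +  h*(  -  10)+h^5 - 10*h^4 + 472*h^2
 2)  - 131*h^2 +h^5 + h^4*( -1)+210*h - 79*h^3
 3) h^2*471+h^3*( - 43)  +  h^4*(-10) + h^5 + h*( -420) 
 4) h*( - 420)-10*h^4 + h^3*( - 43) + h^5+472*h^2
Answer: 4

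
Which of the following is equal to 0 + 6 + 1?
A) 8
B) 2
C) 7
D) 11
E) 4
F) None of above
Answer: C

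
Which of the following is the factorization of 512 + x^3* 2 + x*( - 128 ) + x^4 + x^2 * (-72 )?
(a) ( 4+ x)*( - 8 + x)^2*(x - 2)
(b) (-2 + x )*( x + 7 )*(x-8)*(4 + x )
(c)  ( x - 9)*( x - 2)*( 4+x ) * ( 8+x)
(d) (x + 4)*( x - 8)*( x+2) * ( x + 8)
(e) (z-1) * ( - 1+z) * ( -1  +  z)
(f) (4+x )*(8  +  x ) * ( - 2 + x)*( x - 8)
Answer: f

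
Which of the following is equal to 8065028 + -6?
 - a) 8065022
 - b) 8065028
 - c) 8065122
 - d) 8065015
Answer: a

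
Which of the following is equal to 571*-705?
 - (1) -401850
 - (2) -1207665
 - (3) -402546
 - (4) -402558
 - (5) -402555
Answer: 5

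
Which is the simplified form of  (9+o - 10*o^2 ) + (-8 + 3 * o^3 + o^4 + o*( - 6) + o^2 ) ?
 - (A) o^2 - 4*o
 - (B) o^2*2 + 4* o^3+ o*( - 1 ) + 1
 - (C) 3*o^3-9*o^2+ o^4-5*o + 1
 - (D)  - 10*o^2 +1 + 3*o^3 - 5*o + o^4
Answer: C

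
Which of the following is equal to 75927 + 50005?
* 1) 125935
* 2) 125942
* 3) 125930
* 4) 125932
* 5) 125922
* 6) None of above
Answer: 4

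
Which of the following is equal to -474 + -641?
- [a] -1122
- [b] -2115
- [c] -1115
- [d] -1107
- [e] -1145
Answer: c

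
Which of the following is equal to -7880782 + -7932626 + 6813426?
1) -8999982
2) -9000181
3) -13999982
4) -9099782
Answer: 1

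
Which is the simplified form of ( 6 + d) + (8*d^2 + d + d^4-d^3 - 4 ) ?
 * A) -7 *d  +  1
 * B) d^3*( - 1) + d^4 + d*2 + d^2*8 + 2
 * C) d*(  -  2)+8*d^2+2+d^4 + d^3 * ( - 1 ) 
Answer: B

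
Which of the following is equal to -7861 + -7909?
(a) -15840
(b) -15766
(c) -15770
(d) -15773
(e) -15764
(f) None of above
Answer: c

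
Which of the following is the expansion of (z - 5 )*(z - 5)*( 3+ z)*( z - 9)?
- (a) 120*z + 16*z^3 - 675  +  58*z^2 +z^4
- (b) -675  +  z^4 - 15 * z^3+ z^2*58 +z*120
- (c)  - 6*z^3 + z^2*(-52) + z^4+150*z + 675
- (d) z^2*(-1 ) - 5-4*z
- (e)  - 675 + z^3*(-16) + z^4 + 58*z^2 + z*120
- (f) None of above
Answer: e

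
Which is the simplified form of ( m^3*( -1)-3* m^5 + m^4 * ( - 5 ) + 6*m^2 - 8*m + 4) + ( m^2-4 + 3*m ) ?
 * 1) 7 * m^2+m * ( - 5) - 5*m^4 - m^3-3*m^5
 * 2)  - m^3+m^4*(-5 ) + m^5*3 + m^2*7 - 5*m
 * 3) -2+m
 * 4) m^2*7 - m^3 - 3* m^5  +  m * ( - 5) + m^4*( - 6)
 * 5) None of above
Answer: 1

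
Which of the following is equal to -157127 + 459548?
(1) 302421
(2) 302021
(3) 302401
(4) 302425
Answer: 1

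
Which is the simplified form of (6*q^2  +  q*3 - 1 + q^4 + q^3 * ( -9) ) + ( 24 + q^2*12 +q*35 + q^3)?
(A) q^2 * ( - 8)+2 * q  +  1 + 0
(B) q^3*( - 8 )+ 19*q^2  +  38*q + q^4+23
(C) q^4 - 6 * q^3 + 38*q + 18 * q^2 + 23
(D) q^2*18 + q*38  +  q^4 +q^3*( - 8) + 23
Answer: D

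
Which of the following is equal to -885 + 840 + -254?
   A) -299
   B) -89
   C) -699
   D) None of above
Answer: A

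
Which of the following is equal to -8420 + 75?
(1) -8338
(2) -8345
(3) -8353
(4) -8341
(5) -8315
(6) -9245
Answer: 2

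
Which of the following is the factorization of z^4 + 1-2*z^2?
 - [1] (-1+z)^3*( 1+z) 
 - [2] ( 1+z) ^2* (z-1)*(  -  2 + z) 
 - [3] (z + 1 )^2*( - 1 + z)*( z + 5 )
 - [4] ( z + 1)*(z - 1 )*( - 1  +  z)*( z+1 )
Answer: 4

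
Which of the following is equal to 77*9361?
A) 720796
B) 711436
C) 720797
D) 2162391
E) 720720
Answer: C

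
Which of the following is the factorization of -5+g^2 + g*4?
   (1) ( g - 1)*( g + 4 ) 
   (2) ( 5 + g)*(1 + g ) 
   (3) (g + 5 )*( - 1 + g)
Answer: 3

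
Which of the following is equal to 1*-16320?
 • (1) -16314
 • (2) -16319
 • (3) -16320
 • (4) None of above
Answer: 3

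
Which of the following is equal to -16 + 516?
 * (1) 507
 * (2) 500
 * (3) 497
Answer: 2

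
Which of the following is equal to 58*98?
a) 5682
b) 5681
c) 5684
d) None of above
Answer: c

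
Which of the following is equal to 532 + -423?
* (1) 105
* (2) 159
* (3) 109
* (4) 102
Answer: 3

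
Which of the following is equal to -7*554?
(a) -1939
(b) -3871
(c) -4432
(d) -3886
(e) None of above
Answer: e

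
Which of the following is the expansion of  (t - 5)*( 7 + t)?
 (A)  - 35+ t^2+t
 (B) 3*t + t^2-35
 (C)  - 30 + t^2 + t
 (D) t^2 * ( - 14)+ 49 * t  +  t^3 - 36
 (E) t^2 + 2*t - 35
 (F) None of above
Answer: E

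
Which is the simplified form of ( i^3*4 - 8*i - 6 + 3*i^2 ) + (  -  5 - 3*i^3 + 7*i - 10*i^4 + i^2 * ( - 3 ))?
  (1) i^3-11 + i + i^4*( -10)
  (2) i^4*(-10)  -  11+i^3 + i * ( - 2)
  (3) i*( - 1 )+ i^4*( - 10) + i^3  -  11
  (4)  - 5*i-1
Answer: 3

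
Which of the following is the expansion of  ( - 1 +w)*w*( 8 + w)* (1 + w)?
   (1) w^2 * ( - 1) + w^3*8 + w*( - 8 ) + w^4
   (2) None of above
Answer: 1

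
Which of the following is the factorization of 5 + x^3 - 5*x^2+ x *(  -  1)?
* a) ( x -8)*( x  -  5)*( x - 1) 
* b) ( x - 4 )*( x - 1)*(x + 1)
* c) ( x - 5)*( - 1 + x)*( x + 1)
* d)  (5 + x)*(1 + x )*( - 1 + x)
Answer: c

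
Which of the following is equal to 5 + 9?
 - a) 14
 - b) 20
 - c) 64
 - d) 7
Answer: a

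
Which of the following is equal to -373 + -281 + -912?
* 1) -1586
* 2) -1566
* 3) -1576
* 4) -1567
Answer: 2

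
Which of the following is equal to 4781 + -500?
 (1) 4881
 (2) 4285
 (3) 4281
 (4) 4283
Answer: 3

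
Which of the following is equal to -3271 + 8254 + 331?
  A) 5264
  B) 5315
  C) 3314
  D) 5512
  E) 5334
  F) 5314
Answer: F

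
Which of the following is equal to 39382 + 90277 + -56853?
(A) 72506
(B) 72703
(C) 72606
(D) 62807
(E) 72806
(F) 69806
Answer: E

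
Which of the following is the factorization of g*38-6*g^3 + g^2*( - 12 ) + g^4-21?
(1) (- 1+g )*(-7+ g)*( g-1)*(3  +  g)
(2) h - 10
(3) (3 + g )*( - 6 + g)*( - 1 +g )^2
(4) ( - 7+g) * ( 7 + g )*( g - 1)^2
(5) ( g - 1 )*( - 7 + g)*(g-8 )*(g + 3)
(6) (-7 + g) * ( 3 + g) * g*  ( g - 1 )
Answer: 1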